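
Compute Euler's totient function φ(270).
72

270 = 2 × 3^3 × 5
φ(n) = n × ∏(1 - 1/p) for each prime p dividing n
φ(270) = 270 × (1 - 1/2) × (1 - 1/3) × (1 - 1/5) = 72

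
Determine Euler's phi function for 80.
32

80 = 2^4 × 5
φ(n) = n × ∏(1 - 1/p) for each prime p dividing n
φ(80) = 80 × (1 - 1/2) × (1 - 1/5) = 32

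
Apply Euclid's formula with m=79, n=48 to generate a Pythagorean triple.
(3937, 7584, 8545)

Euclid's formula: a = m² - n², b = 2mn, c = m² + n²
m = 79, n = 48
a = 79² - 48² = 6241 - 2304 = 3937
b = 2 × 79 × 48 = 7584
c = 79² + 48² = 6241 + 2304 = 8545
Verification: 3937² + 7584² = 15499969 + 57517056 = 73017025 = 8545² ✓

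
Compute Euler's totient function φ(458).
228

458 = 2 × 229
φ(n) = n × ∏(1 - 1/p) for each prime p dividing n
φ(458) = 458 × (1 - 1/2) × (1 - 1/229) = 228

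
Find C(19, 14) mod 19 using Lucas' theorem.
0

Using Lucas' theorem:
Write n=19 and k=14 in base 19:
n in base 19: [1, 0]
k in base 19: [0, 14]
C(19,14) mod 19 = ∏ C(n_i, k_i) mod 19
Digit binomials (mod 19): C(1,0) = 1; C(0,14) = 0 (k_i > n_i)
Product: 1 × 0 = 0 ≡ 0 (mod 19)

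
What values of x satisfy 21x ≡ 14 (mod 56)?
x ≡ 6 (mod 8)

gcd(21, 56) = 7, which divides 14, so solutions exist.
Divide through by 7: 3x ≡ 2 (mod 8).
Find 3^(-1) mod 8 by the extended Euclidean algorithm:
8 = 2 × 3 + 2  ⟹  2 = (1)·8 + (-2)·3
3 = 1 × 2 + 1  ⟹  1 = (-1)·8 + (3)·3
So (3)·3 ≡ 1 (mod 8), i.e. 3^(-1) ≡ 3 (mod 8).
x ≡ 3 × 2 = 6 ≡ 6 (mod 8).
Check: 21 × 6 = 126 ≡ 14 (mod 56).
x ≡ 6 (mod 8), giving 7 solutions mod 56.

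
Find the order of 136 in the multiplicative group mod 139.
69

139 is prime, so ord(136) divides φ(139) = 138.
Divisors of 138: 1, 2, 3, 6, 23, 46, 69, 138.
Repeated squaring: 136^1 ≡ 136, 136^2 ≡ 9, 136^4 ≡ 81, 136^8 ≡ 28, 136^16 ≡ 89, 136^32 ≡ 137, 136^64 ≡ 4, 136^128 ≡ 16 (mod 139).
Test 136^d mod 139 for each divisor d in increasing order:
136^1 ≡ 136
136^2 ≡ 9
136^3 = 136^2·136^1 ≡ 112
136^6 = 136^4·136^2 ≡ 34
136^23 = 136^16·136^4·136^2·136^1 ≡ 96
136^46 = 136^32·136^8·136^4·136^2 ≡ 42
136^69 = 136^64·136^4·136^1 ≡ 1  ← first divisor giving 1
The order is 69.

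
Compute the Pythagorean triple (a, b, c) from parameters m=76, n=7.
(5727, 1064, 5825)

Euclid's formula: a = m² - n², b = 2mn, c = m² + n²
m = 76, n = 7
a = 76² - 7² = 5776 - 49 = 5727
b = 2 × 76 × 7 = 1064
c = 76² + 7² = 5776 + 49 = 5825
Verification: 5727² + 1064² = 32798529 + 1132096 = 33930625 = 5825² ✓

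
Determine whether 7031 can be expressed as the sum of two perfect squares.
Not possible

Factorization: 7031 = 79 × 89
By Fermat: n is sum of two squares iff every prime p ≡ 3 (mod 4) appears to even power.
Prime(s) ≡ 3 (mod 4) with odd exponent: [(79, 1)]
Therefore 7031 cannot be expressed as a² + b².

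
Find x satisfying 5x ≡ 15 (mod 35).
x ≡ 3 (mod 7)

gcd(5, 35) = 5, which divides 15, so solutions exist.
Divide through by 5: x ≡ 3 (mod 7).
The coefficient of x is now 1, so x ≡ 3 (mod 7).
Check: 5 × 3 = 15 ≡ 15 (mod 35).
x ≡ 3 (mod 7), giving 5 solutions mod 35.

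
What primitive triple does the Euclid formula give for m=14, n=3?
(187, 84, 205)

Euclid's formula: a = m² - n², b = 2mn, c = m² + n²
m = 14, n = 3
a = 14² - 3² = 196 - 9 = 187
b = 2 × 14 × 3 = 84
c = 14² + 3² = 196 + 9 = 205
Verification: 187² + 84² = 34969 + 7056 = 42025 = 205² ✓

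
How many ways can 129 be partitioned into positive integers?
4835271870

p(n) counts ways to write n as a sum of positive integers (order ignored).
Euler's pentagonal recurrence: p(k) = p(k-1) + p(k-2) - p(k-5) - p(k-7) + p(k-12) + p(k-15) - ... (offsets j(3j∓1)/2, signs ++--, p(0)=1, p(<0)=0).
DP table for k = 0..128: p(0)=1, p(1)=1, p(2)=2, p(3)=3, p(4)=5, p(5)=7, p(6)=11, p(7)=15, p(8)=22, p(9)=30, p(10)=42, p(11)=56, p(12)=77, p(13)=101, p(14)=135, p(15)=176, p(16)=231, p(17)=297, p(18)=385, p(19)=490, p(20)=627, p(21)=792, p(22)=1002, p(23)=1255, p(24)=1575, p(25)=1958, p(26)=2436, p(27)=3010, p(28)=3718, p(29)=4565, p(30)=5604, p(31)=6842, p(32)=8349, p(33)=10143, p(34)=12310, p(35)=14883, p(36)=17977, p(37)=21637, p(38)=26015, p(39)=31185, p(40)=37338, p(41)=44583, p(42)=53174, p(43)=63261, p(44)=75175, p(45)=89134, p(46)=105558, p(47)=124754, p(48)=147273, p(49)=173525, p(50)=204226, p(51)=239943, p(52)=281589, p(53)=329931, p(54)=386155, p(55)=451276, p(56)=526823, p(57)=614154, p(58)=715220, p(59)=831820, p(60)=966467, p(61)=1121505, p(62)=1300156, p(63)=1505499, p(64)=1741630, p(65)=2012558, p(66)=2323520, p(67)=2679689, p(68)=3087735, p(69)=3554345, p(70)=4087968, p(71)=4697205, p(72)=5392783, p(73)=6185689, p(74)=7089500, p(75)=8118264, p(76)=9289091, p(77)=10619863, p(78)=12132164, p(79)=13848650, p(80)=15796476, p(81)=18004327, p(82)=20506255, p(83)=23338469, p(84)=26543660, p(85)=30167357, p(86)=34262962, p(87)=38887673, p(88)=44108109, p(89)=49995925, p(90)=56634173, p(91)=64112359, p(92)=72533807, p(93)=82010177, p(94)=92669720, p(95)=104651419, p(96)=118114304, p(97)=133230930, p(98)=150198136, p(99)=169229875, p(100)=190569292, p(101)=214481126, p(102)=241265379, p(103)=271248950, p(104)=304801365, p(105)=342325709, p(106)=384276336, p(107)=431149389, p(108)=483502844, p(109)=541946240, p(110)=607163746, p(111)=679903203, p(112)=761002156, p(113)=851376628, p(114)=952050665, p(115)=1064144451, p(116)=1188908248, p(117)=1327710076, p(118)=1482074143, p(119)=1653668665, p(120)=1844349560, p(121)=2056148051, p(122)=2291320912, p(123)=2552338241, p(124)=2841940500, p(125)=3163127352, p(126)=3519222692, p(127)=3913864295, p(128)=4351078600.
Final step: p(129) = p(128) + p(127) - p(124) - p(122) + p(117) + p(114) - p(107) - p(103) + p(94) + p(89) - p(78) - p(72) + p(59) + p(52) - p(37) - p(29) + p(12) + p(3)
= 4351078600 + 3913864295 - 2841940500 - 2291320912 + 1327710076 + 952050665 - 431149389 - 271248950 + 92669720 + 49995925 - 12132164 - 5392783 + 831820 + 281589 - 21637 - 4565 + 77 + 3
= 4835271870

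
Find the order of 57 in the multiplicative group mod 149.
148

149 is prime, so ord(57) divides φ(149) = 148.
Divisors of 148: 1, 2, 4, 37, 74, 148.
Repeated squaring: 57^1 ≡ 57, 57^2 ≡ 120, 57^4 ≡ 96, 57^8 ≡ 127, 57^16 ≡ 37, 57^32 ≡ 28, 57^64 ≡ 39, 57^128 ≡ 31 (mod 149).
Test 57^d mod 149 for each divisor d in increasing order:
57^1 ≡ 57
57^2 ≡ 120
57^4 ≡ 96
57^37 = 57^32·57^4·57^1 ≡ 44
57^74 = 57^64·57^8·57^2 ≡ 148
57^148 = 57^128·57^16·57^4 ≡ 1  ← first divisor giving 1
The order is 148.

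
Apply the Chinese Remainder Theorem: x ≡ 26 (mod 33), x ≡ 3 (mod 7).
59

Using Chinese Remainder Theorem:
M = 33 × 7 = 231
M1 = 7, M2 = 33
y1 = 7^(-1) mod 33 = 19
y2 = 33^(-1) mod 7 = 3
x = (26×7×19 + 3×33×3) mod 231 = 59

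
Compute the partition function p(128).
4351078600

p(n) counts ways to write n as a sum of positive integers (order ignored).
Euler's pentagonal recurrence: p(k) = p(k-1) + p(k-2) - p(k-5) - p(k-7) + p(k-12) + p(k-15) - ... (offsets j(3j∓1)/2, signs ++--, p(0)=1, p(<0)=0).
DP table for k = 0..127: p(0)=1, p(1)=1, p(2)=2, p(3)=3, p(4)=5, p(5)=7, p(6)=11, p(7)=15, p(8)=22, p(9)=30, p(10)=42, p(11)=56, p(12)=77, p(13)=101, p(14)=135, p(15)=176, p(16)=231, p(17)=297, p(18)=385, p(19)=490, p(20)=627, p(21)=792, p(22)=1002, p(23)=1255, p(24)=1575, p(25)=1958, p(26)=2436, p(27)=3010, p(28)=3718, p(29)=4565, p(30)=5604, p(31)=6842, p(32)=8349, p(33)=10143, p(34)=12310, p(35)=14883, p(36)=17977, p(37)=21637, p(38)=26015, p(39)=31185, p(40)=37338, p(41)=44583, p(42)=53174, p(43)=63261, p(44)=75175, p(45)=89134, p(46)=105558, p(47)=124754, p(48)=147273, p(49)=173525, p(50)=204226, p(51)=239943, p(52)=281589, p(53)=329931, p(54)=386155, p(55)=451276, p(56)=526823, p(57)=614154, p(58)=715220, p(59)=831820, p(60)=966467, p(61)=1121505, p(62)=1300156, p(63)=1505499, p(64)=1741630, p(65)=2012558, p(66)=2323520, p(67)=2679689, p(68)=3087735, p(69)=3554345, p(70)=4087968, p(71)=4697205, p(72)=5392783, p(73)=6185689, p(74)=7089500, p(75)=8118264, p(76)=9289091, p(77)=10619863, p(78)=12132164, p(79)=13848650, p(80)=15796476, p(81)=18004327, p(82)=20506255, p(83)=23338469, p(84)=26543660, p(85)=30167357, p(86)=34262962, p(87)=38887673, p(88)=44108109, p(89)=49995925, p(90)=56634173, p(91)=64112359, p(92)=72533807, p(93)=82010177, p(94)=92669720, p(95)=104651419, p(96)=118114304, p(97)=133230930, p(98)=150198136, p(99)=169229875, p(100)=190569292, p(101)=214481126, p(102)=241265379, p(103)=271248950, p(104)=304801365, p(105)=342325709, p(106)=384276336, p(107)=431149389, p(108)=483502844, p(109)=541946240, p(110)=607163746, p(111)=679903203, p(112)=761002156, p(113)=851376628, p(114)=952050665, p(115)=1064144451, p(116)=1188908248, p(117)=1327710076, p(118)=1482074143, p(119)=1653668665, p(120)=1844349560, p(121)=2056148051, p(122)=2291320912, p(123)=2552338241, p(124)=2841940500, p(125)=3163127352, p(126)=3519222692, p(127)=3913864295.
Final step: p(128) = p(127) + p(126) - p(123) - p(121) + p(116) + p(113) - p(106) - p(102) + p(93) + p(88) - p(77) - p(71) + p(58) + p(51) - p(36) - p(28) + p(11) + p(2)
= 3913864295 + 3519222692 - 2552338241 - 2056148051 + 1188908248 + 851376628 - 384276336 - 241265379 + 82010177 + 44108109 - 10619863 - 4697205 + 715220 + 239943 - 17977 - 3718 + 56 + 2
= 4351078600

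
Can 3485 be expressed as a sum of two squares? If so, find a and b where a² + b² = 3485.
2² + 59² (a=2, b=59)

Factorization: 3485 = 5 × 17 × 41
By Fermat: n is sum of two squares iff every prime p ≡ 3 (mod 4) appears to even power.
All primes ≡ 3 (mod 4) appear to even power.
Search a = 0, 1, 2, … for 3485 - a² a perfect square: first hit at a = 2: 3485 - 4 = 3481 = 59².
3485 = 2² + 59² = 4 + 3481 ✓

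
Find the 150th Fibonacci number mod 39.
29

Matrix identity: Q^n = [[F_(n+1), F_n], [F_n, F_(n-1)]] with Q = [[1,1],[1,0]].
n = 150 = 10010110₂. Square-and-multiply, entries mod 39:
Q^1 = [[1,1],[1,0]]
Q^2 = (Q^1)² = [[2,1],[1,1]]
Q^4 = (Q^2)² = [[5,3],[3,2]]
Q^9 = (Q^4)²·Q = [[16,34],[34,21]]
Q^18 = (Q^9)² = [[8,10],[10,37]]
Q^37 = (Q^18)²·Q = [[29,8],[8,21]]
Q^75 = (Q^37)²·Q = [[18,8],[8,10]]
Q^150 = (Q^75)² = [[37,29],[29,8]]
F_150 mod 39 = Q^150[0][1] = 29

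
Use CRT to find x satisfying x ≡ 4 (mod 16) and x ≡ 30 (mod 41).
276

Using Chinese Remainder Theorem:
M = 16 × 41 = 656
M1 = 41, M2 = 16
y1 = 41^(-1) mod 16 = 9
y2 = 16^(-1) mod 41 = 18
x = (4×41×9 + 30×16×18) mod 656 = 276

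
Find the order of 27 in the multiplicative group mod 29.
28

29 is prime, so ord(27) divides φ(29) = 28.
Divisors of 28: 1, 2, 4, 7, 14, 28.
Repeated squaring: 27^1 ≡ 27, 27^2 ≡ 4, 27^4 ≡ 16, 27^8 ≡ 24, 27^16 ≡ 25 (mod 29).
Test 27^d mod 29 for each divisor d in increasing order:
27^1 ≡ 27
27^2 ≡ 4
27^4 ≡ 16
27^7 = 27^4·27^2·27^1 ≡ 17
27^14 = 27^8·27^4·27^2 ≡ 28
27^28 = 27^16·27^8·27^4 ≡ 1  ← first divisor giving 1
The order is 28.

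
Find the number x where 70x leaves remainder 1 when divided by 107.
26

gcd(70, 107) = 1, so the inverse exists.
Extended Euclidean algorithm on (107, 70):
107 = 1 × 70 + 37  ⟹  37 = (1)·107 + (-1)·70
70 = 1 × 37 + 33  ⟹  33 = (-1)·107 + (2)·70
37 = 1 × 33 + 4  ⟹  4 = (2)·107 + (-3)·70
33 = 8 × 4 + 1  ⟹  1 = (-17)·107 + (26)·70
So (26)·70 ≡ 1 (mod 107), i.e. 70^(-1) ≡ 26 (mod 107).
Check: 70 × 26 = 1820 ≡ 1 (mod 107)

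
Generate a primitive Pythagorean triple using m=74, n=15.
(5251, 2220, 5701)

Euclid's formula: a = m² - n², b = 2mn, c = m² + n²
m = 74, n = 15
a = 74² - 15² = 5476 - 225 = 5251
b = 2 × 74 × 15 = 2220
c = 74² + 15² = 5476 + 225 = 5701
Verification: 5251² + 2220² = 27573001 + 4928400 = 32501401 = 5701² ✓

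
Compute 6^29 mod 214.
28

Repeated squaring. Binary of 29 = 11101.
6^1 ≡ 6 (mod 214); 6^2 ≡ 36 (mod 214); 6^4 ≡ 12 (mod 214); 6^8 ≡ 144 (mod 214); 6^16 ≡ 192 (mod 214)
6^29 = 6^1 × 6^4 × 6^8 × 6^16 ≡ 28 (mod 214)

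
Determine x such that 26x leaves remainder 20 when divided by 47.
x ≡ 8 (mod 47)

gcd(26, 47) = 1, which divides 20, so solutions exist.
Find 26^(-1) mod 47 by the extended Euclidean algorithm:
47 = 1 × 26 + 21  ⟹  21 = (1)·47 + (-1)·26
26 = 1 × 21 + 5  ⟹  5 = (-1)·47 + (2)·26
21 = 4 × 5 + 1  ⟹  1 = (5)·47 + (-9)·26
So (-9)·26 ≡ 1 (mod 47), i.e. 26^(-1) ≡ -9 ≡ 38 (mod 47).
x ≡ 38 × 20 = 760 ≡ 8 (mod 47).
Check: 26 × 8 = 208 ≡ 20 (mod 47).
Unique solution: x ≡ 8 (mod 47)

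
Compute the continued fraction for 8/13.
[0; 1, 1, 1, 1, 2]

Euclidean algorithm steps:
8 = 0 × 13 + 8
13 = 1 × 8 + 5
8 = 1 × 5 + 3
5 = 1 × 3 + 2
3 = 1 × 2 + 1
2 = 2 × 1 + 0
Continued fraction: [0; 1, 1, 1, 1, 2]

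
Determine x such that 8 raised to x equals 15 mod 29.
9

Baby-step giant-step with step n = ⌈√29⌉ = 6.
Baby steps 8^j mod 29 (j:value) for j=0..5: 0:1, 1:8, 2:6, 3:19, 4:7, 5:27.
Giant-step multiplier: 8^(-6) ≡ 8^(28-6) = 8^22 ≡ 9 (mod 29).
Giant steps γ_i = 15·9^i mod 29: γ_0=15, γ_1=19 (in table at j=3).
x = i·n + j = 1·6 + 3 = 9.
Check: 8^9 ≡ 15 (mod 29).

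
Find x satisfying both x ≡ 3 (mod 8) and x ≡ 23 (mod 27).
131

Using Chinese Remainder Theorem:
M = 8 × 27 = 216
M1 = 27, M2 = 8
y1 = 27^(-1) mod 8 = 3
y2 = 8^(-1) mod 27 = 17
x = (3×27×3 + 23×8×17) mod 216 = 131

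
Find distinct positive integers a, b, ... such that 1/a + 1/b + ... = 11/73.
1/7 + 1/128 + 1/65408

Greedy algorithm:
11/73: ceiling(73/11) = 7, use 1/7
4/511: ceiling(511/4) = 128, use 1/128
1/65408: ceiling(65408/1) = 65408, use 1/65408
Result: 11/73 = 1/7 + 1/128 + 1/65408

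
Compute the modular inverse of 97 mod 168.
97

gcd(97, 168) = 1, so the inverse exists.
Extended Euclidean algorithm on (168, 97):
168 = 1 × 97 + 71  ⟹  71 = (1)·168 + (-1)·97
97 = 1 × 71 + 26  ⟹  26 = (-1)·168 + (2)·97
71 = 2 × 26 + 19  ⟹  19 = (3)·168 + (-5)·97
26 = 1 × 19 + 7  ⟹  7 = (-4)·168 + (7)·97
19 = 2 × 7 + 5  ⟹  5 = (11)·168 + (-19)·97
7 = 1 × 5 + 2  ⟹  2 = (-15)·168 + (26)·97
5 = 2 × 2 + 1  ⟹  1 = (41)·168 + (-71)·97
So (-71)·97 ≡ 1 (mod 168), i.e. 97^(-1) ≡ -71 ≡ 97 (mod 168).
Check: 97 × 97 = 9409 ≡ 1 (mod 168)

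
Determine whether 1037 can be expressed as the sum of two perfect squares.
14² + 29² (a=14, b=29)

Factorization: 1037 = 17 × 61
By Fermat: n is sum of two squares iff every prime p ≡ 3 (mod 4) appears to even power.
All primes ≡ 3 (mod 4) appear to even power.
Search a = 0, 1, 2, … for 1037 - a² a perfect square: first hit at a = 14: 1037 - 196 = 841 = 29².
1037 = 14² + 29² = 196 + 841 ✓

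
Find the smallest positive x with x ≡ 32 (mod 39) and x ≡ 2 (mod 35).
422

Using Chinese Remainder Theorem:
M = 39 × 35 = 1365
M1 = 35, M2 = 39
y1 = 35^(-1) mod 39 = 29
y2 = 39^(-1) mod 35 = 9
x = (32×35×29 + 2×39×9) mod 1365 = 422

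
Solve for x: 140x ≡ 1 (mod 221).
30

gcd(140, 221) = 1, so the inverse exists.
Extended Euclidean algorithm on (221, 140):
221 = 1 × 140 + 81  ⟹  81 = (1)·221 + (-1)·140
140 = 1 × 81 + 59  ⟹  59 = (-1)·221 + (2)·140
81 = 1 × 59 + 22  ⟹  22 = (2)·221 + (-3)·140
59 = 2 × 22 + 15  ⟹  15 = (-5)·221 + (8)·140
22 = 1 × 15 + 7  ⟹  7 = (7)·221 + (-11)·140
15 = 2 × 7 + 1  ⟹  1 = (-19)·221 + (30)·140
So (30)·140 ≡ 1 (mod 221), i.e. 140^(-1) ≡ 30 (mod 221).
Check: 140 × 30 = 4200 ≡ 1 (mod 221)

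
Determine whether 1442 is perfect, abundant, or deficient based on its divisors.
deficient

Proper divisors of 1442: sum = 1 + 2 + 7 + 14 + 103 + 206 + 721 = 1054
Since 1054 < 1442, 1442 is deficient.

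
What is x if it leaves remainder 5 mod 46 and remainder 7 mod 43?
695

Using Chinese Remainder Theorem:
M = 46 × 43 = 1978
M1 = 43, M2 = 46
y1 = 43^(-1) mod 46 = 15
y2 = 46^(-1) mod 43 = 29
x = (5×43×15 + 7×46×29) mod 1978 = 695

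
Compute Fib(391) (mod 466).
465

Matrix identity: Q^n = [[F_(n+1), F_n], [F_n, F_(n-1)]] with Q = [[1,1],[1,0]].
n = 391 = 110000111₂. Square-and-multiply, entries mod 466:
Q^1 = [[1,1],[1,0]]
Q^3 = (Q^1)²·Q = [[3,2],[2,1]]
Q^6 = (Q^3)² = [[13,8],[8,5]]
Q^12 = (Q^6)² = [[233,144],[144,89]]
Q^24 = (Q^12)² = [[465,234],[234,231]]
Q^48 = (Q^24)² = [[235,230],[230,5]]
Q^97 = (Q^48)²·Q = [[225,13],[13,212]]
Q^195 = (Q^97)²·Q = [[89,0],[0,89]]
Q^391 = (Q^195)²·Q = [[465,465],[465,0]]
F_391 mod 466 = Q^391[0][1] = 465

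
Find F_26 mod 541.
209

Matrix identity: Q^n = [[F_(n+1), F_n], [F_n, F_(n-1)]] with Q = [[1,1],[1,0]].
n = 26 = 11010₂. Square-and-multiply, entries mod 541:
Q^1 = [[1,1],[1,0]]
Q^3 = (Q^1)²·Q = [[3,2],[2,1]]
Q^6 = (Q^3)² = [[13,8],[8,5]]
Q^13 = (Q^6)²·Q = [[377,233],[233,144]]
Q^26 = (Q^13)² = [[35,209],[209,367]]
F_26 mod 541 = Q^26[0][1] = 209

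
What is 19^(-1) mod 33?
7

gcd(19, 33) = 1, so the inverse exists.
Extended Euclidean algorithm on (33, 19):
33 = 1 × 19 + 14  ⟹  14 = (1)·33 + (-1)·19
19 = 1 × 14 + 5  ⟹  5 = (-1)·33 + (2)·19
14 = 2 × 5 + 4  ⟹  4 = (3)·33 + (-5)·19
5 = 1 × 4 + 1  ⟹  1 = (-4)·33 + (7)·19
So (7)·19 ≡ 1 (mod 33), i.e. 19^(-1) ≡ 7 (mod 33).
Check: 19 × 7 = 133 ≡ 1 (mod 33)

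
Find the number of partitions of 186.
1171432692373

p(n) counts ways to write n as a sum of positive integers (order ignored).
Euler's pentagonal recurrence: p(k) = p(k-1) + p(k-2) - p(k-5) - p(k-7) + p(k-12) + p(k-15) - ... (offsets j(3j∓1)/2, signs ++--, p(0)=1, p(<0)=0).
DP table for k = 0..185: p(0)=1, p(1)=1, p(2)=2, p(3)=3, p(4)=5, p(5)=7, p(6)=11, p(7)=15, p(8)=22, p(9)=30, p(10)=42, p(11)=56, p(12)=77, p(13)=101, p(14)=135, p(15)=176, p(16)=231, p(17)=297, p(18)=385, p(19)=490, p(20)=627, p(21)=792, p(22)=1002, p(23)=1255, p(24)=1575, p(25)=1958, p(26)=2436, p(27)=3010, p(28)=3718, p(29)=4565, p(30)=5604, p(31)=6842, p(32)=8349, p(33)=10143, p(34)=12310, p(35)=14883, p(36)=17977, p(37)=21637, p(38)=26015, p(39)=31185, p(40)=37338, p(41)=44583, p(42)=53174, p(43)=63261, p(44)=75175, p(45)=89134, p(46)=105558, p(47)=124754, p(48)=147273, p(49)=173525, p(50)=204226, p(51)=239943, p(52)=281589, p(53)=329931, p(54)=386155, p(55)=451276, p(56)=526823, p(57)=614154, p(58)=715220, p(59)=831820, p(60)=966467, p(61)=1121505, p(62)=1300156, p(63)=1505499, p(64)=1741630, p(65)=2012558, p(66)=2323520, p(67)=2679689, p(68)=3087735, p(69)=3554345, p(70)=4087968, p(71)=4697205, p(72)=5392783, p(73)=6185689, p(74)=7089500, p(75)=8118264, p(76)=9289091, p(77)=10619863, p(78)=12132164, p(79)=13848650, p(80)=15796476, p(81)=18004327, p(82)=20506255, p(83)=23338469, p(84)=26543660, p(85)=30167357, p(86)=34262962, p(87)=38887673, p(88)=44108109, p(89)=49995925, p(90)=56634173, p(91)=64112359, p(92)=72533807, p(93)=82010177, p(94)=92669720, p(95)=104651419, p(96)=118114304, p(97)=133230930, p(98)=150198136, p(99)=169229875, p(100)=190569292, p(101)=214481126, p(102)=241265379, p(103)=271248950, p(104)=304801365, p(105)=342325709, p(106)=384276336, p(107)=431149389, p(108)=483502844, p(109)=541946240, p(110)=607163746, p(111)=679903203, p(112)=761002156, p(113)=851376628, p(114)=952050665, p(115)=1064144451, p(116)=1188908248, p(117)=1327710076, p(118)=1482074143, p(119)=1653668665, p(120)=1844349560, p(121)=2056148051, p(122)=2291320912, p(123)=2552338241, p(124)=2841940500, p(125)=3163127352, p(126)=3519222692, p(127)=3913864295, p(128)=4351078600, p(129)=4835271870, p(130)=5371315400, p(131)=5964539504, p(132)=6620830889, p(133)=7346629512, p(134)=8149040695, p(135)=9035836076, p(136)=10015581680, p(137)=11097645016, p(138)=12292341831, p(139)=13610949895, p(140)=15065878135, p(141)=16670689208, p(142)=18440293320, p(143)=20390982757, p(144)=22540654445, p(145)=24908858009, p(146)=27517052599, p(147)=30388671978, p(148)=33549419497, p(149)=37027355200, p(150)=40853235313, p(151)=45060624582, p(152)=49686288421, p(153)=54770336324, p(154)=60356673280, p(155)=66493182097, p(156)=73232243759, p(157)=80630964769, p(158)=88751778802, p(159)=97662728555, p(160)=107438159466, p(161)=118159068427, p(162)=129913904637, p(163)=142798995930, p(164)=156919475295, p(165)=172389800255, p(166)=189334822579, p(167)=207890420102, p(168)=228204732751, p(169)=250438925115, p(170)=274768617130, p(171)=301384802048, p(172)=330495499613, p(173)=362326859895, p(174)=397125074750, p(175)=435157697830, p(176)=476715857290, p(177)=522115831195, p(178)=571701605655, p(179)=625846753120, p(180)=684957390936, p(181)=749474411781, p(182)=819876908323, p(183)=896684817527, p(184)=980462880430, p(185)=1071823774337.
Final step: p(186) = p(185) + p(184) - p(181) - p(179) + p(174) + p(171) - p(164) - p(160) + p(151) + p(146) - p(135) - p(129) + p(116) + p(109) - p(94) - p(86) + p(69) + p(60) - p(41) - p(31) + p(10)
= 1071823774337 + 980462880430 - 749474411781 - 625846753120 + 397125074750 + 301384802048 - 156919475295 - 107438159466 + 45060624582 + 27517052599 - 9035836076 - 4835271870 + 1188908248 + 541946240 - 92669720 - 34262962 + 3554345 + 966467 - 44583 - 6842 + 42
= 1171432692373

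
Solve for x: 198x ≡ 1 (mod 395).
2

gcd(198, 395) = 1, so the inverse exists.
Extended Euclidean algorithm on (395, 198):
395 = 1 × 198 + 197  ⟹  197 = (1)·395 + (-1)·198
198 = 1 × 197 + 1  ⟹  1 = (-1)·395 + (2)·198
So (2)·198 ≡ 1 (mod 395), i.e. 198^(-1) ≡ 2 (mod 395).
Check: 198 × 2 = 396 ≡ 1 (mod 395)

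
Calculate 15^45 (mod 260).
135

Repeated squaring. Binary of 45 = 101101.
15^1 ≡ 15 (mod 260); 15^2 ≡ 225 (mod 260); 15^4 ≡ 185 (mod 260); 15^8 ≡ 165 (mod 260); 15^16 ≡ 185 (mod 260); 15^32 ≡ 165 (mod 260)
15^45 = 15^1 × 15^4 × 15^8 × 15^32 ≡ 135 (mod 260)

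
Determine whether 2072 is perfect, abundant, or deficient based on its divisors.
abundant

Proper divisors of 2072: sum = 1 + 2 + 4 + 7 + 8 + 14 + 28 + 37 + 56 + 74 + 148 + 259 + 296 + 518 + 1036 = 2488
Since 2488 > 2072, 2072 is abundant.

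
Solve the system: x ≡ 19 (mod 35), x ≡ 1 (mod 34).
579

Using Chinese Remainder Theorem:
M = 35 × 34 = 1190
M1 = 34, M2 = 35
y1 = 34^(-1) mod 35 = 34
y2 = 35^(-1) mod 34 = 1
x = (19×34×34 + 1×35×1) mod 1190 = 579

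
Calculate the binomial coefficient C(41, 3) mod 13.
0

Using Lucas' theorem:
Write n=41 and k=3 in base 13:
n in base 13: [3, 2]
k in base 13: [0, 3]
C(41,3) mod 13 = ∏ C(n_i, k_i) mod 13
Digit binomials (mod 13): C(3,0) = 1; C(2,3) = 0 (k_i > n_i)
Product: 1 × 0 = 0 ≡ 0 (mod 13)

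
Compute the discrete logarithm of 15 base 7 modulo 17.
2

Baby-step giant-step with step n = ⌈√17⌉ = 5.
Baby steps 7^j mod 17 (j:value) for j=0..4: 0:1, 1:7, 2:15, 3:3, 4:4.
h = 15 is already in the table at j=2, so x = 2.
Check: 7^2 ≡ 15 (mod 17).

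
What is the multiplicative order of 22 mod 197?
98

197 is prime, so ord(22) divides φ(197) = 196.
Divisors of 196: 1, 2, 4, 7, 14, 28, 49, 98, 196.
Repeated squaring: 22^1 ≡ 22, 22^2 ≡ 90, 22^4 ≡ 23, 22^8 ≡ 135, 22^16 ≡ 101, 22^32 ≡ 154, 22^64 ≡ 76, 22^128 ≡ 63 (mod 197).
Test 22^d mod 197 for each divisor d in increasing order:
22^1 ≡ 22
22^2 ≡ 90
22^4 ≡ 23
22^7 = 22^4·22^2·22^1 ≡ 33
22^14 = 22^8·22^4·22^2 ≡ 104
22^28 = 22^16·22^8·22^4 ≡ 178
22^49 = 22^32·22^16·22^1 ≡ 196
22^98 = 22^64·22^32·22^2 ≡ 1  ← first divisor giving 1
The order is 98.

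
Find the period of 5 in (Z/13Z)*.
4

13 is prime, so ord(5) divides φ(13) = 12.
Divisors of 12: 1, 2, 3, 4, 6, 12.
Repeated squaring: 5^1 ≡ 5, 5^2 ≡ 12, 5^4 ≡ 1, 5^8 ≡ 1 (mod 13).
Test 5^d mod 13 for each divisor d in increasing order:
5^1 ≡ 5
5^2 ≡ 12
5^3 = 5^2·5^1 ≡ 8
5^4 ≡ 1  ← first divisor giving 1
The order is 4.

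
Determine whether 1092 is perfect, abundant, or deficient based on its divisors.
abundant

Proper divisors of 1092: sum = 1 + 2 + 3 + 4 + 6 + 7 + 12 + 13 + ... + 182 + 273 + 364 + 546 (23 divisors) = 2044
Since 2044 > 1092, 1092 is abundant.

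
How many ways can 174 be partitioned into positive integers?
397125074750

p(n) counts ways to write n as a sum of positive integers (order ignored).
Euler's pentagonal recurrence: p(k) = p(k-1) + p(k-2) - p(k-5) - p(k-7) + p(k-12) + p(k-15) - ... (offsets j(3j∓1)/2, signs ++--, p(0)=1, p(<0)=0).
DP table for k = 0..173: p(0)=1, p(1)=1, p(2)=2, p(3)=3, p(4)=5, p(5)=7, p(6)=11, p(7)=15, p(8)=22, p(9)=30, p(10)=42, p(11)=56, p(12)=77, p(13)=101, p(14)=135, p(15)=176, p(16)=231, p(17)=297, p(18)=385, p(19)=490, p(20)=627, p(21)=792, p(22)=1002, p(23)=1255, p(24)=1575, p(25)=1958, p(26)=2436, p(27)=3010, p(28)=3718, p(29)=4565, p(30)=5604, p(31)=6842, p(32)=8349, p(33)=10143, p(34)=12310, p(35)=14883, p(36)=17977, p(37)=21637, p(38)=26015, p(39)=31185, p(40)=37338, p(41)=44583, p(42)=53174, p(43)=63261, p(44)=75175, p(45)=89134, p(46)=105558, p(47)=124754, p(48)=147273, p(49)=173525, p(50)=204226, p(51)=239943, p(52)=281589, p(53)=329931, p(54)=386155, p(55)=451276, p(56)=526823, p(57)=614154, p(58)=715220, p(59)=831820, p(60)=966467, p(61)=1121505, p(62)=1300156, p(63)=1505499, p(64)=1741630, p(65)=2012558, p(66)=2323520, p(67)=2679689, p(68)=3087735, p(69)=3554345, p(70)=4087968, p(71)=4697205, p(72)=5392783, p(73)=6185689, p(74)=7089500, p(75)=8118264, p(76)=9289091, p(77)=10619863, p(78)=12132164, p(79)=13848650, p(80)=15796476, p(81)=18004327, p(82)=20506255, p(83)=23338469, p(84)=26543660, p(85)=30167357, p(86)=34262962, p(87)=38887673, p(88)=44108109, p(89)=49995925, p(90)=56634173, p(91)=64112359, p(92)=72533807, p(93)=82010177, p(94)=92669720, p(95)=104651419, p(96)=118114304, p(97)=133230930, p(98)=150198136, p(99)=169229875, p(100)=190569292, p(101)=214481126, p(102)=241265379, p(103)=271248950, p(104)=304801365, p(105)=342325709, p(106)=384276336, p(107)=431149389, p(108)=483502844, p(109)=541946240, p(110)=607163746, p(111)=679903203, p(112)=761002156, p(113)=851376628, p(114)=952050665, p(115)=1064144451, p(116)=1188908248, p(117)=1327710076, p(118)=1482074143, p(119)=1653668665, p(120)=1844349560, p(121)=2056148051, p(122)=2291320912, p(123)=2552338241, p(124)=2841940500, p(125)=3163127352, p(126)=3519222692, p(127)=3913864295, p(128)=4351078600, p(129)=4835271870, p(130)=5371315400, p(131)=5964539504, p(132)=6620830889, p(133)=7346629512, p(134)=8149040695, p(135)=9035836076, p(136)=10015581680, p(137)=11097645016, p(138)=12292341831, p(139)=13610949895, p(140)=15065878135, p(141)=16670689208, p(142)=18440293320, p(143)=20390982757, p(144)=22540654445, p(145)=24908858009, p(146)=27517052599, p(147)=30388671978, p(148)=33549419497, p(149)=37027355200, p(150)=40853235313, p(151)=45060624582, p(152)=49686288421, p(153)=54770336324, p(154)=60356673280, p(155)=66493182097, p(156)=73232243759, p(157)=80630964769, p(158)=88751778802, p(159)=97662728555, p(160)=107438159466, p(161)=118159068427, p(162)=129913904637, p(163)=142798995930, p(164)=156919475295, p(165)=172389800255, p(166)=189334822579, p(167)=207890420102, p(168)=228204732751, p(169)=250438925115, p(170)=274768617130, p(171)=301384802048, p(172)=330495499613, p(173)=362326859895.
Final step: p(174) = p(173) + p(172) - p(169) - p(167) + p(162) + p(159) - p(152) - p(148) + p(139) + p(134) - p(123) - p(117) + p(104) + p(97) - p(82) - p(74) + p(57) + p(48) - p(29) - p(19)
= 362326859895 + 330495499613 - 250438925115 - 207890420102 + 129913904637 + 97662728555 - 49686288421 - 33549419497 + 13610949895 + 8149040695 - 2552338241 - 1327710076 + 304801365 + 133230930 - 20506255 - 7089500 + 614154 + 147273 - 4565 - 490
= 397125074750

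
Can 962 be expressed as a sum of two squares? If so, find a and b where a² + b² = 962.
1² + 31² (a=1, b=31)

Factorization: 962 = 2 × 13 × 37
By Fermat: n is sum of two squares iff every prime p ≡ 3 (mod 4) appears to even power.
All primes ≡ 3 (mod 4) appear to even power.
Search a = 0, 1, 2, … for 962 - a² a perfect square: first hit at a = 1: 962 - 1 = 961 = 31².
962 = 1² + 31² = 1 + 961 ✓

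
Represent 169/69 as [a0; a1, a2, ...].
[2; 2, 4, 2, 3]

Euclidean algorithm steps:
169 = 2 × 69 + 31
69 = 2 × 31 + 7
31 = 4 × 7 + 3
7 = 2 × 3 + 1
3 = 3 × 1 + 0
Continued fraction: [2; 2, 4, 2, 3]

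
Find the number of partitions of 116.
1188908248

p(n) counts ways to write n as a sum of positive integers (order ignored).
Euler's pentagonal recurrence: p(k) = p(k-1) + p(k-2) - p(k-5) - p(k-7) + p(k-12) + p(k-15) - ... (offsets j(3j∓1)/2, signs ++--, p(0)=1, p(<0)=0).
DP table for k = 0..115: p(0)=1, p(1)=1, p(2)=2, p(3)=3, p(4)=5, p(5)=7, p(6)=11, p(7)=15, p(8)=22, p(9)=30, p(10)=42, p(11)=56, p(12)=77, p(13)=101, p(14)=135, p(15)=176, p(16)=231, p(17)=297, p(18)=385, p(19)=490, p(20)=627, p(21)=792, p(22)=1002, p(23)=1255, p(24)=1575, p(25)=1958, p(26)=2436, p(27)=3010, p(28)=3718, p(29)=4565, p(30)=5604, p(31)=6842, p(32)=8349, p(33)=10143, p(34)=12310, p(35)=14883, p(36)=17977, p(37)=21637, p(38)=26015, p(39)=31185, p(40)=37338, p(41)=44583, p(42)=53174, p(43)=63261, p(44)=75175, p(45)=89134, p(46)=105558, p(47)=124754, p(48)=147273, p(49)=173525, p(50)=204226, p(51)=239943, p(52)=281589, p(53)=329931, p(54)=386155, p(55)=451276, p(56)=526823, p(57)=614154, p(58)=715220, p(59)=831820, p(60)=966467, p(61)=1121505, p(62)=1300156, p(63)=1505499, p(64)=1741630, p(65)=2012558, p(66)=2323520, p(67)=2679689, p(68)=3087735, p(69)=3554345, p(70)=4087968, p(71)=4697205, p(72)=5392783, p(73)=6185689, p(74)=7089500, p(75)=8118264, p(76)=9289091, p(77)=10619863, p(78)=12132164, p(79)=13848650, p(80)=15796476, p(81)=18004327, p(82)=20506255, p(83)=23338469, p(84)=26543660, p(85)=30167357, p(86)=34262962, p(87)=38887673, p(88)=44108109, p(89)=49995925, p(90)=56634173, p(91)=64112359, p(92)=72533807, p(93)=82010177, p(94)=92669720, p(95)=104651419, p(96)=118114304, p(97)=133230930, p(98)=150198136, p(99)=169229875, p(100)=190569292, p(101)=214481126, p(102)=241265379, p(103)=271248950, p(104)=304801365, p(105)=342325709, p(106)=384276336, p(107)=431149389, p(108)=483502844, p(109)=541946240, p(110)=607163746, p(111)=679903203, p(112)=761002156, p(113)=851376628, p(114)=952050665, p(115)=1064144451.
Final step: p(116) = p(115) + p(114) - p(111) - p(109) + p(104) + p(101) - p(94) - p(90) + p(81) + p(76) - p(65) - p(59) + p(46) + p(39) - p(24) - p(16)
= 1064144451 + 952050665 - 679903203 - 541946240 + 304801365 + 214481126 - 92669720 - 56634173 + 18004327 + 9289091 - 2012558 - 831820 + 105558 + 31185 - 1575 - 231
= 1188908248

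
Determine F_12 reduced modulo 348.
144

Matrix identity: Q^n = [[F_(n+1), F_n], [F_n, F_(n-1)]] with Q = [[1,1],[1,0]].
n = 12 = 1100₂. Square-and-multiply, entries mod 348:
Q^1 = [[1,1],[1,0]]
Q^3 = (Q^1)²·Q = [[3,2],[2,1]]
Q^6 = (Q^3)² = [[13,8],[8,5]]
Q^12 = (Q^6)² = [[233,144],[144,89]]
F_12 mod 348 = Q^12[0][1] = 144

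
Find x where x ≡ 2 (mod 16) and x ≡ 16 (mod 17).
50

Using Chinese Remainder Theorem:
M = 16 × 17 = 272
M1 = 17, M2 = 16
y1 = 17^(-1) mod 16 = 1
y2 = 16^(-1) mod 17 = 16
x = (2×17×1 + 16×16×16) mod 272 = 50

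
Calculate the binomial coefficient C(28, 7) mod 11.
0

Using Lucas' theorem:
Write n=28 and k=7 in base 11:
n in base 11: [2, 6]
k in base 11: [0, 7]
C(28,7) mod 11 = ∏ C(n_i, k_i) mod 11
Digit binomials (mod 11): C(2,0) = 1; C(6,7) = 0 (k_i > n_i)
Product: 1 × 0 = 0 ≡ 0 (mod 11)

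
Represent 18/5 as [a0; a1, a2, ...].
[3; 1, 1, 2]

Euclidean algorithm steps:
18 = 3 × 5 + 3
5 = 1 × 3 + 2
3 = 1 × 2 + 1
2 = 2 × 1 + 0
Continued fraction: [3; 1, 1, 2]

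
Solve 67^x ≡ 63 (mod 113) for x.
34

Baby-step giant-step with step n = ⌈√113⌉ = 11.
Baby steps 67^j mod 113 (j:value) for j=0..10: 0:1, 1:67, 2:82, 3:70, 4:57, 5:90, 6:41, 7:35, 8:85, 9:45, 10:77.
Giant-step multiplier: 67^(-11) ≡ 67^(112-11) = 67^101 ≡ 84 (mod 113).
Giant steps γ_i = 63·84^i mod 113: γ_0=63, γ_1=94, γ_2=99, γ_3=67 (in table at j=1).
x = i·n + j = 3·11 + 1 = 34.
Check: 67^34 ≡ 63 (mod 113).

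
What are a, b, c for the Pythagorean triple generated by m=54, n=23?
(2387, 2484, 3445)

Euclid's formula: a = m² - n², b = 2mn, c = m² + n²
m = 54, n = 23
a = 54² - 23² = 2916 - 529 = 2387
b = 2 × 54 × 23 = 2484
c = 54² + 23² = 2916 + 529 = 3445
Verification: 2387² + 2484² = 5697769 + 6170256 = 11868025 = 3445² ✓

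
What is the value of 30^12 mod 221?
1

Repeated squaring. Binary of 12 = 1100.
30^1 ≡ 30 (mod 221); 30^2 ≡ 16 (mod 221); 30^4 ≡ 35 (mod 221); 30^8 ≡ 120 (mod 221)
30^12 = 30^4 × 30^8 ≡ 1 (mod 221)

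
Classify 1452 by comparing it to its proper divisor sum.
abundant

Proper divisors of 1452: sum = 1 + 2 + 3 + 4 + 6 + 11 + 12 + 22 + ... + 242 + 363 + 484 + 726 (17 divisors) = 2272
Since 2272 > 1452, 1452 is abundant.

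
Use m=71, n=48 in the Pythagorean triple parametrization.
(2737, 6816, 7345)

Euclid's formula: a = m² - n², b = 2mn, c = m² + n²
m = 71, n = 48
a = 71² - 48² = 5041 - 2304 = 2737
b = 2 × 71 × 48 = 6816
c = 71² + 48² = 5041 + 2304 = 7345
Verification: 2737² + 6816² = 7491169 + 46457856 = 53949025 = 7345² ✓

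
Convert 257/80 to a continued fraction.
[3; 4, 1, 2, 2, 2]

Euclidean algorithm steps:
257 = 3 × 80 + 17
80 = 4 × 17 + 12
17 = 1 × 12 + 5
12 = 2 × 5 + 2
5 = 2 × 2 + 1
2 = 2 × 1 + 0
Continued fraction: [3; 4, 1, 2, 2, 2]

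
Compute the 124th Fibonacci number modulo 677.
283

Matrix identity: Q^n = [[F_(n+1), F_n], [F_n, F_(n-1)]] with Q = [[1,1],[1,0]].
n = 124 = 1111100₂. Square-and-multiply, entries mod 677:
Q^1 = [[1,1],[1,0]]
Q^3 = (Q^1)²·Q = [[3,2],[2,1]]
Q^7 = (Q^3)²·Q = [[21,13],[13,8]]
Q^15 = (Q^7)²·Q = [[310,610],[610,377]]
Q^31 = (Q^15)²·Q = [[400,393],[393,7]]
Q^62 = (Q^31)² = [[321,179],[179,142]]
Q^124 = (Q^62)² = [[359,283],[283,76]]
F_124 mod 677 = Q^124[0][1] = 283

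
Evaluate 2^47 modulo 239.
121

Repeated squaring. Binary of 47 = 101111.
2^1 ≡ 2 (mod 239); 2^2 ≡ 4 (mod 239); 2^4 ≡ 16 (mod 239); 2^8 ≡ 17 (mod 239); 2^16 ≡ 50 (mod 239); 2^32 ≡ 110 (mod 239)
2^47 = 2^1 × 2^2 × 2^4 × 2^8 × 2^32 ≡ 121 (mod 239)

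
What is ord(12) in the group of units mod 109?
54

109 is prime, so ord(12) divides φ(109) = 108.
Divisors of 108: 1, 2, 3, 4, 6, 9, 12, 18, 27, 36, 54, 108.
Repeated squaring: 12^1 ≡ 12, 12^2 ≡ 35, 12^4 ≡ 26, 12^8 ≡ 22, 12^16 ≡ 48, 12^32 ≡ 15, 12^64 ≡ 7 (mod 109).
Test 12^d mod 109 for each divisor d in increasing order:
12^1 ≡ 12
12^2 ≡ 35
12^3 = 12^2·12^1 ≡ 93
12^4 ≡ 26
12^6 = 12^4·12^2 ≡ 38
12^9 = 12^8·12^1 ≡ 46
12^12 = 12^8·12^4 ≡ 27
12^18 = 12^16·12^2 ≡ 45
12^27 = 12^16·12^8·12^2·12^1 ≡ 108
12^36 = 12^32·12^4 ≡ 63
12^54 = 12^32·12^16·12^4·12^2 ≡ 1  ← first divisor giving 1
The order is 54.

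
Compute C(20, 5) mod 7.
6

Using Lucas' theorem:
Write n=20 and k=5 in base 7:
n in base 7: [2, 6]
k in base 7: [0, 5]
C(20,5) mod 7 = ∏ C(n_i, k_i) mod 7
Digit binomials (mod 7): C(2,0) = 1; C(6,5) = 6
Product: 1 × 6 = 6 ≡ 6 (mod 7)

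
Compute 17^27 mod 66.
41

Repeated squaring. Binary of 27 = 11011.
17^1 ≡ 17 (mod 66); 17^2 ≡ 25 (mod 66); 17^4 ≡ 31 (mod 66); 17^8 ≡ 37 (mod 66); 17^16 ≡ 49 (mod 66)
17^27 = 17^1 × 17^2 × 17^8 × 17^16 ≡ 41 (mod 66)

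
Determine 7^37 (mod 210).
7

Repeated squaring. Binary of 37 = 100101.
7^1 ≡ 7 (mod 210); 7^2 ≡ 49 (mod 210); 7^4 ≡ 91 (mod 210); 7^8 ≡ 91 (mod 210); 7^16 ≡ 91 (mod 210); 7^32 ≡ 91 (mod 210)
7^37 = 7^1 × 7^4 × 7^32 ≡ 7 (mod 210)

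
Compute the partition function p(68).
3087735

p(n) counts ways to write n as a sum of positive integers (order ignored).
Euler's pentagonal recurrence: p(k) = p(k-1) + p(k-2) - p(k-5) - p(k-7) + p(k-12) + p(k-15) - ... (offsets j(3j∓1)/2, signs ++--, p(0)=1, p(<0)=0).
DP table for k = 0..67: p(0)=1, p(1)=1, p(2)=2, p(3)=3, p(4)=5, p(5)=7, p(6)=11, p(7)=15, p(8)=22, p(9)=30, p(10)=42, p(11)=56, p(12)=77, p(13)=101, p(14)=135, p(15)=176, p(16)=231, p(17)=297, p(18)=385, p(19)=490, p(20)=627, p(21)=792, p(22)=1002, p(23)=1255, p(24)=1575, p(25)=1958, p(26)=2436, p(27)=3010, p(28)=3718, p(29)=4565, p(30)=5604, p(31)=6842, p(32)=8349, p(33)=10143, p(34)=12310, p(35)=14883, p(36)=17977, p(37)=21637, p(38)=26015, p(39)=31185, p(40)=37338, p(41)=44583, p(42)=53174, p(43)=63261, p(44)=75175, p(45)=89134, p(46)=105558, p(47)=124754, p(48)=147273, p(49)=173525, p(50)=204226, p(51)=239943, p(52)=281589, p(53)=329931, p(54)=386155, p(55)=451276, p(56)=526823, p(57)=614154, p(58)=715220, p(59)=831820, p(60)=966467, p(61)=1121505, p(62)=1300156, p(63)=1505499, p(64)=1741630, p(65)=2012558, p(66)=2323520, p(67)=2679689.
Final step: p(68) = p(67) + p(66) - p(63) - p(61) + p(56) + p(53) - p(46) - p(42) + p(33) + p(28) - p(17) - p(11)
= 2679689 + 2323520 - 1505499 - 1121505 + 526823 + 329931 - 105558 - 53174 + 10143 + 3718 - 297 - 56
= 3087735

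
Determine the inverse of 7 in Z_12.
7

gcd(7, 12) = 1, so the inverse exists.
Extended Euclidean algorithm on (12, 7):
12 = 1 × 7 + 5  ⟹  5 = (1)·12 + (-1)·7
7 = 1 × 5 + 2  ⟹  2 = (-1)·12 + (2)·7
5 = 2 × 2 + 1  ⟹  1 = (3)·12 + (-5)·7
So (-5)·7 ≡ 1 (mod 12), i.e. 7^(-1) ≡ -5 ≡ 7 (mod 12).
Check: 7 × 7 = 49 ≡ 1 (mod 12)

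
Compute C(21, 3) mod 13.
4

Using Lucas' theorem:
Write n=21 and k=3 in base 13:
n in base 13: [1, 8]
k in base 13: [0, 3]
C(21,3) mod 13 = ∏ C(n_i, k_i) mod 13
Digit binomials (mod 13): C(1,0) = 1; C(8,3) = 56 ≡ 4
Product: 1 × 4 = 4 ≡ 4 (mod 13)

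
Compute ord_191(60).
95

191 is prime, so ord(60) divides φ(191) = 190.
Divisors of 190: 1, 2, 5, 10, 19, 38, 95, 190.
Repeated squaring: 60^1 ≡ 60, 60^2 ≡ 162, 60^4 ≡ 77, 60^8 ≡ 8, 60^16 ≡ 64, 60^32 ≡ 85, 60^64 ≡ 158, 60^128 ≡ 134 (mod 191).
Test 60^d mod 191 for each divisor d in increasing order:
60^1 ≡ 60
60^2 ≡ 162
60^5 = 60^4·60^1 ≡ 36
60^10 = 60^8·60^2 ≡ 150
60^19 = 60^16·60^2·60^1 ≡ 184
60^38 = 60^32·60^4·60^2 ≡ 49
60^95 = 60^64·60^16·60^8·60^4·60^2·60^1 ≡ 1  ← first divisor giving 1
The order is 95.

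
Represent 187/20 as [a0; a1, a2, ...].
[9; 2, 1, 6]

Euclidean algorithm steps:
187 = 9 × 20 + 7
20 = 2 × 7 + 6
7 = 1 × 6 + 1
6 = 6 × 1 + 0
Continued fraction: [9; 2, 1, 6]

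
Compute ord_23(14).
22

23 is prime, so ord(14) divides φ(23) = 22.
Divisors of 22: 1, 2, 11, 22.
Repeated squaring: 14^1 ≡ 14, 14^2 ≡ 12, 14^4 ≡ 6, 14^8 ≡ 13, 14^16 ≡ 8 (mod 23).
Test 14^d mod 23 for each divisor d in increasing order:
14^1 ≡ 14
14^2 ≡ 12
14^11 = 14^8·14^2·14^1 ≡ 22
14^22 = 14^16·14^4·14^2 ≡ 1  ← first divisor giving 1
The order is 22.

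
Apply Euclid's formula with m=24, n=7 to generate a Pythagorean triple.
(527, 336, 625)

Euclid's formula: a = m² - n², b = 2mn, c = m² + n²
m = 24, n = 7
a = 24² - 7² = 576 - 49 = 527
b = 2 × 24 × 7 = 336
c = 24² + 7² = 576 + 49 = 625
Verification: 527² + 336² = 277729 + 112896 = 390625 = 625² ✓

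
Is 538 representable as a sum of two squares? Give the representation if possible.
3² + 23² (a=3, b=23)

Factorization: 538 = 2 × 269
By Fermat: n is sum of two squares iff every prime p ≡ 3 (mod 4) appears to even power.
All primes ≡ 3 (mod 4) appear to even power.
Search a = 0, 1, 2, … for 538 - a² a perfect square: first hit at a = 3: 538 - 9 = 529 = 23².
538 = 3² + 23² = 9 + 529 ✓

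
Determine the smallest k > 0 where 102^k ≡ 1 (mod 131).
65

131 is prime, so ord(102) divides φ(131) = 130.
Divisors of 130: 1, 2, 5, 10, 13, 26, 65, 130.
Repeated squaring: 102^1 ≡ 102, 102^2 ≡ 55, 102^4 ≡ 12, 102^8 ≡ 13, 102^16 ≡ 38, 102^32 ≡ 3, 102^64 ≡ 9, 102^128 ≡ 81 (mod 131).
Test 102^d mod 131 for each divisor d in increasing order:
102^1 ≡ 102
102^2 ≡ 55
102^5 = 102^4·102^1 ≡ 45
102^10 = 102^8·102^2 ≡ 60
102^13 = 102^8·102^4·102^1 ≡ 61
102^26 = 102^16·102^8·102^2 ≡ 53
102^65 = 102^64·102^1 ≡ 1  ← first divisor giving 1
The order is 65.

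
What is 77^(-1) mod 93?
29

gcd(77, 93) = 1, so the inverse exists.
Extended Euclidean algorithm on (93, 77):
93 = 1 × 77 + 16  ⟹  16 = (1)·93 + (-1)·77
77 = 4 × 16 + 13  ⟹  13 = (-4)·93 + (5)·77
16 = 1 × 13 + 3  ⟹  3 = (5)·93 + (-6)·77
13 = 4 × 3 + 1  ⟹  1 = (-24)·93 + (29)·77
So (29)·77 ≡ 1 (mod 93), i.e. 77^(-1) ≡ 29 (mod 93).
Check: 77 × 29 = 2233 ≡ 1 (mod 93)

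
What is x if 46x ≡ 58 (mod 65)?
x ≡ 38 (mod 65)

gcd(46, 65) = 1, which divides 58, so solutions exist.
Find 46^(-1) mod 65 by the extended Euclidean algorithm:
65 = 1 × 46 + 19  ⟹  19 = (1)·65 + (-1)·46
46 = 2 × 19 + 8  ⟹  8 = (-2)·65 + (3)·46
19 = 2 × 8 + 3  ⟹  3 = (5)·65 + (-7)·46
8 = 2 × 3 + 2  ⟹  2 = (-12)·65 + (17)·46
3 = 1 × 2 + 1  ⟹  1 = (17)·65 + (-24)·46
So (-24)·46 ≡ 1 (mod 65), i.e. 46^(-1) ≡ -24 ≡ 41 (mod 65).
x ≡ 41 × 58 = 2378 ≡ 38 (mod 65).
Check: 46 × 38 = 1748 ≡ 58 (mod 65).
Unique solution: x ≡ 38 (mod 65)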